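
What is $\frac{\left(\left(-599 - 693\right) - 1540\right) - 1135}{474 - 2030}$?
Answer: $\frac{3967}{1556} \approx 2.5495$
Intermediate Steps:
$\frac{\left(\left(-599 - 693\right) - 1540\right) - 1135}{474 - 2030} = \frac{\left(\left(-599 - 693\right) - 1540\right) - 1135}{-1556} = \left(\left(-1292 - 1540\right) - 1135\right) \left(- \frac{1}{1556}\right) = \left(-2832 - 1135\right) \left(- \frac{1}{1556}\right) = \left(-3967\right) \left(- \frac{1}{1556}\right) = \frac{3967}{1556}$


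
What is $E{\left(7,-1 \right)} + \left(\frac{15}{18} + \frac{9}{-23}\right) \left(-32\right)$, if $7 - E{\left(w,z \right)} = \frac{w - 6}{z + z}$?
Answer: $- \frac{917}{138} \approx -6.6449$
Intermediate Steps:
$E{\left(w,z \right)} = 7 - \frac{-6 + w}{2 z}$ ($E{\left(w,z \right)} = 7 - \frac{w - 6}{z + z} = 7 - \frac{-6 + w}{2 z}$)
$E{\left(7,-1 \right)} + \left(\frac{15}{18} + \frac{9}{-23}\right) \left(-32\right) = \frac{6 - 7 + 14 \left(-1\right)}{2 \left(-1\right)} + \left(\frac{15}{18} + \frac{9}{-23}\right) \left(-32\right) = \frac{1}{2} \left(-1\right) \left(6 - 7 - 14\right) + \left(15 \cdot \frac{1}{18} + 9 \left(- \frac{1}{23}\right)\right) \left(-32\right) = \frac{1}{2} \left(-1\right) \left(-15\right) + \left(\frac{5}{6} - \frac{9}{23}\right) \left(-32\right) = \frac{15}{2} + \frac{61}{138} \left(-32\right) = \frac{15}{2} - \frac{976}{69} = - \frac{917}{138}$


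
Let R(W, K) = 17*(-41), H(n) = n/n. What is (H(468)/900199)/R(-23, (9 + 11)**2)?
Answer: -1/627438703 ≈ -1.5938e-9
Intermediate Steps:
H(n) = 1
R(W, K) = -697
(H(468)/900199)/R(-23, (9 + 11)**2) = (1/900199)/(-697) = (1*(1/900199))*(-1/697) = (1/900199)*(-1/697) = -1/627438703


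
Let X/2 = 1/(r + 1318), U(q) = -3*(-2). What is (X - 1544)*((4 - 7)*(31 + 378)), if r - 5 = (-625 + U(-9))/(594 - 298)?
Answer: 740723242248/390989 ≈ 1.8945e+6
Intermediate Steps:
U(q) = 6
r = 861/296 (r = 5 + (-625 + 6)/(594 - 298) = 5 - 619/296 = 861/296 ≈ 2.9088)
X = 592/390989 (X = 2/(861/296 + 1318) = 2/(390989/296) = 2*(296/390989) = 592/390989 ≈ 0.0015141)
(X - 1544)*((4 - 7)*(31 + 378)) = (592/390989 - 1544)*((4 - 7)*(31 + 378)) = -(-1811059272)*409/390989 = -603686424/390989*(-1227) = 740723242248/390989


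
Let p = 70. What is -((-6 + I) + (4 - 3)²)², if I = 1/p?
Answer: -121801/4900 ≈ -24.857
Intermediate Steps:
I = 1/70 ≈ 0.014286
-((-6 + I) + (4 - 3)²)² = -((-6 + 1/70) + (4 - 3)²)² = -(-419/70 + 1²)² = -(-419/70 + 1)² = -(-349/70)² = -1*121801/4900 = -121801/4900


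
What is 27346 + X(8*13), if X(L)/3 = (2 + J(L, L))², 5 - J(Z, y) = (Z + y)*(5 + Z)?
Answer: 1541134021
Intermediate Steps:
J(Z, y) = 5 - (5 + Z)*(Z + y) (J(Z, y) = 5 - (Z + y)*(5 + Z) = 5 - (5 + Z)*(Z + y))
X(L) = 3*(7 - 10*L - 2*L²)² (X(L) = 3*(2 + (5 - L² - 5*L - 5*L - L*L))² = 3*(2 + (5 - L² - 5*L - 5*L - L²))² = 3*(2 + (5 - 10*L - 2*L²))² = 3*(7 - 10*L - 2*L²)²)
27346 + X(8*13) = 27346 + 3*(-7 + 2*(8*13)² + 10*(8*13))² = 27346 + 3*(-7 + 2*104² + 10*104)² = 27346 + 3*(-7 + 2*10816 + 1040)² = 27346 + 3*(-7 + 21632 + 1040)² = 27346 + 3*22665² = 27346 + 3*513702225 = 27346 + 1541106675 = 1541134021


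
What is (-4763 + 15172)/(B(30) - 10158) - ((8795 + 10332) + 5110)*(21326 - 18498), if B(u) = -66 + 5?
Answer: -700433120093/10219 ≈ -6.8542e+7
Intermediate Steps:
B(u) = -61
(-4763 + 15172)/(B(30) - 10158) - ((8795 + 10332) + 5110)*(21326 - 18498) = (-4763 + 15172)/(-61 - 10158) - ((8795 + 10332) + 5110)*(21326 - 18498) = 10409/(-10219) - (19127 + 5110)*2828 = 10409*(-1/10219) - 24237*2828 = -10409/10219 - 1*68542236 = -10409/10219 - 68542236 = -700433120093/10219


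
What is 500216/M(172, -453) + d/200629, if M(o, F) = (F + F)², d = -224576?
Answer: -1908687038/3742806951 ≈ -0.50996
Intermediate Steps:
M(o, F) = 4*F² (M(o, F) = (2*F)² = 4*F²)
500216/M(172, -453) + d/200629 = 500216/((4*(-453)²)) - 224576/200629 = 500216/((4*205209)) - 224576*1/200629 = 500216/820836 - 20416/18239 = 500216*(1/820836) - 20416/18239 = 125054/205209 - 20416/18239 = -1908687038/3742806951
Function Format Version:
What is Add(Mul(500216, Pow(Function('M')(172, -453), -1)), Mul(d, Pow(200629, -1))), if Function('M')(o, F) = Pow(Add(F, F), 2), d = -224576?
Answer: Rational(-1908687038, 3742806951) ≈ -0.50996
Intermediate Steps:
Function('M')(o, F) = Mul(4, Pow(F, 2)) (Function('M')(o, F) = Pow(Mul(2, F), 2) = Mul(4, Pow(F, 2)))
Add(Mul(500216, Pow(Function('M')(172, -453), -1)), Mul(d, Pow(200629, -1))) = Add(Mul(500216, Pow(Mul(4, Pow(-453, 2)), -1)), Mul(-224576, Pow(200629, -1))) = Add(Mul(500216, Pow(Mul(4, 205209), -1)), Mul(-224576, Rational(1, 200629))) = Add(Mul(500216, Pow(820836, -1)), Rational(-20416, 18239)) = Add(Mul(500216, Rational(1, 820836)), Rational(-20416, 18239)) = Add(Rational(125054, 205209), Rational(-20416, 18239)) = Rational(-1908687038, 3742806951)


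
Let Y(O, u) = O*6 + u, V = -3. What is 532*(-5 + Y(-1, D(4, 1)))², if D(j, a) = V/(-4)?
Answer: 223573/4 ≈ 55893.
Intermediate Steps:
D(j, a) = ¾ (D(j, a) = -3/(-4) = -3*(-¼) = ¾)
Y(O, u) = u + 6*O (Y(O, u) = 6*O + u = u + 6*O)
532*(-5 + Y(-1, D(4, 1)))² = 532*(-5 + (¾ + 6*(-1)))² = 532*(-5 + (¾ - 6))² = 532*(-5 - 21/4)² = 532*(-41/4)² = 532*(1681/16) = 223573/4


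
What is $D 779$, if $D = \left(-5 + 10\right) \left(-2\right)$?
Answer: $-7790$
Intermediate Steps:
$D = -10$ ($D = 5 \left(-2\right) = -10$)
$D 779 = \left(-10\right) 779 = -7790$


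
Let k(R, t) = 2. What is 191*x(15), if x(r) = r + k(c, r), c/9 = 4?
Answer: 3247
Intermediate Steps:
c = 36 (c = 9*4 = 36)
x(r) = 2 + r (x(r) = r + 2 = 2 + r)
191*x(15) = 191*(2 + 15) = 191*17 = 3247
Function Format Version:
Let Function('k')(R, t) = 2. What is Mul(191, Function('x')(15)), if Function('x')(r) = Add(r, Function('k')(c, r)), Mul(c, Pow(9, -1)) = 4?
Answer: 3247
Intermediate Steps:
c = 36 (c = Mul(9, 4) = 36)
Function('x')(r) = Add(2, r) (Function('x')(r) = Add(r, 2) = Add(2, r))
Mul(191, Function('x')(15)) = Mul(191, Add(2, 15)) = Mul(191, 17) = 3247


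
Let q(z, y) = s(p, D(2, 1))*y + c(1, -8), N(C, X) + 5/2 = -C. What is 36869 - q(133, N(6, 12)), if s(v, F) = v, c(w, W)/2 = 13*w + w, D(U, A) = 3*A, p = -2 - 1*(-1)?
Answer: 73665/2 ≈ 36833.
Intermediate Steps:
p = -1 (p = -2 + 1 = -1)
c(w, W) = 28*w (c(w, W) = 2*(13*w + w) = 2*(14*w) = 28*w)
N(C, X) = -5/2 - C
q(z, y) = 28 - y (q(z, y) = -y + 28*1 = -y + 28 = 28 - y)
36869 - q(133, N(6, 12)) = 36869 - (28 - (-5/2 - 1*6)) = 36869 - (28 - (-5/2 - 6)) = 36869 - (28 - 1*(-17/2)) = 36869 - (28 + 17/2) = 36869 - 1*73/2 = 36869 - 73/2 = 73665/2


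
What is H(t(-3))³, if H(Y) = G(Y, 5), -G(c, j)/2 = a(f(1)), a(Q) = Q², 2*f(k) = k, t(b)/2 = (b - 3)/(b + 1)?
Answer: -⅛ ≈ -0.12500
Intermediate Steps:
t(b) = 2*(-3 + b)/(1 + b) (t(b) = 2*((b - 3)/(b + 1)) = 2*((-3 + b)/(1 + b)) = 2*(-3 + b)/(1 + b))
f(k) = k/2
G(c, j) = -½ (G(c, j) = -2*((½)*1)² = -2*(½)² = -2*¼ = -½)
H(Y) = -½
H(t(-3))³ = (-½)³ = -⅛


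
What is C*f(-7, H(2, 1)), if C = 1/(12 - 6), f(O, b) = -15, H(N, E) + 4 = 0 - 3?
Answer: -5/2 ≈ -2.5000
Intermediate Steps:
H(N, E) = -7 (H(N, E) = -4 + (0 - 3) = -4 - 3 = -7)
C = ⅙ (C = 1/6 = ⅙ ≈ 0.16667)
C*f(-7, H(2, 1)) = (⅙)*(-15) = -5/2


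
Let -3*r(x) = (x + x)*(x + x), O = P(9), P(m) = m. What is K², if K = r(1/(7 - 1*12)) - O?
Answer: 461041/5625 ≈ 81.963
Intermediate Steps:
O = 9
r(x) = -4*x²/3 (r(x) = -(x + x)*(x + x)/3 = -2*x*2*x/3 = -4*x²/3)
K = -679/75 (K = -4/(3*(7 - 1*12)²) - 1*9 = -4/(3*(7 - 12)²) - 9 = -4*(1/(-5))²/3 - 9 = -4*(-⅕)²/3 - 9 = -4/3*1/25 - 9 = -4/75 - 9 = -679/75 ≈ -9.0533)
K² = (-679/75)² = 461041/5625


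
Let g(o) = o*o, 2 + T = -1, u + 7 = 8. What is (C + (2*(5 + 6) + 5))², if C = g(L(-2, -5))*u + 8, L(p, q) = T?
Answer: 1936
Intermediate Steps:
u = 1 (u = -7 + 8 = 1)
T = -3 (T = -2 - 1 = -3)
L(p, q) = -3
g(o) = o²
C = 17 (C = (-3)²*1 + 8 = 9*1 + 8 = 9 + 8 = 17)
(C + (2*(5 + 6) + 5))² = (17 + (2*(5 + 6) + 5))² = (17 + (2*11 + 5))² = (17 + (22 + 5))² = (17 + 27)² = 44² = 1936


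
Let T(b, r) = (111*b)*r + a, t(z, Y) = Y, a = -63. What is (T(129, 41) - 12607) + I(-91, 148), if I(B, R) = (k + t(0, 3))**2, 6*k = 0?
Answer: 574418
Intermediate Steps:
k = 0 (k = (1/6)*0 = 0)
I(B, R) = 9 (I(B, R) = (0 + 3)**2 = 3**2 = 9)
T(b, r) = -63 + 111*b*r (T(b, r) = (111*b)*r - 63 = 111*b*r - 63 = -63 + 111*b*r)
(T(129, 41) - 12607) + I(-91, 148) = ((-63 + 111*129*41) - 12607) + 9 = ((-63 + 587079) - 12607) + 9 = (587016 - 12607) + 9 = 574409 + 9 = 574418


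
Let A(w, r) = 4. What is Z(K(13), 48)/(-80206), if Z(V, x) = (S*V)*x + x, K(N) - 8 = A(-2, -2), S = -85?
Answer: 24456/40103 ≈ 0.60983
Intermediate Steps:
K(N) = 12 (K(N) = 8 + 4 = 12)
Z(V, x) = x - 85*V*x (Z(V, x) = (-85*V)*x + x = -85*V*x + x = x - 85*V*x)
Z(K(13), 48)/(-80206) = (48*(1 - 85*12))/(-80206) = (48*(1 - 1020))*(-1/80206) = (48*(-1019))*(-1/80206) = -48912*(-1/80206) = 24456/40103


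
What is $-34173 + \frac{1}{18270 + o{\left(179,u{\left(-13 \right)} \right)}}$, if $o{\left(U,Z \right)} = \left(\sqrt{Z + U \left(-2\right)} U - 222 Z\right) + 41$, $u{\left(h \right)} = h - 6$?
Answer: $\frac{- 6116967 \sqrt{377} + 769883516 i}{- 22529 i + 179 \sqrt{377}} \approx -34173.0 - 7.6294 \cdot 10^{-6} i$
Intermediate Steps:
$u{\left(h \right)} = -6 + h$
$o{\left(U,Z \right)} = 41 - 222 Z + U \sqrt{Z - 2 U}$ ($o{\left(U,Z \right)} = \left(\sqrt{Z - 2 U} U - 222 Z\right) + 41 = \left(U \sqrt{Z - 2 U} - 222 Z\right) + 41 = \left(- 222 Z + U \sqrt{Z - 2 U}\right) + 41 = 41 - 222 Z + U \sqrt{Z - 2 U}$)
$-34173 + \frac{1}{18270 + o{\left(179,u{\left(-13 \right)} \right)}} = -34173 + \frac{1}{18270 + \left(41 - 222 \left(-6 - 13\right) + 179 \sqrt{\left(-6 - 13\right) - 358}\right)} = -34173 + \frac{1}{18270 + \left(41 - -4218 + 179 \sqrt{-19 - 358}\right)} = -34173 + \frac{1}{18270 + \left(41 + 4218 + 179 \sqrt{-377}\right)} = -34173 + \frac{1}{18270 + \left(41 + 4218 + 179 i \sqrt{377}\right)} = -34173 + \frac{1}{18270 + \left(4259 + 179 i \sqrt{377}\right)} = -34173 + \frac{1}{22529 + 179 i \sqrt{377}}$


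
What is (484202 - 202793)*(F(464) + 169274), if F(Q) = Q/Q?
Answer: 47635508475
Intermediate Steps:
F(Q) = 1
(484202 - 202793)*(F(464) + 169274) = (484202 - 202793)*(1 + 169274) = 281409*169275 = 47635508475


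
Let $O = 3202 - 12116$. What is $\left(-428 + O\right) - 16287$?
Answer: $-25629$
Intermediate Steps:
$O = -8914$
$\left(-428 + O\right) - 16287 = \left(-428 - 8914\right) - 16287 = -9342 - 16287 = -25629$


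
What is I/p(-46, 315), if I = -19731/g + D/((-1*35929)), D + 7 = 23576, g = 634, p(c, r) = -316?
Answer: 723857845/7198159576 ≈ 0.10056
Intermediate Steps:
D = 23569 (D = -7 + 23576 = 23569)
I = -723857845/22778986 (I = -19731/634 + 23569/((-1*35929)) = -19731*1/634 + 23569/(-35929) = -19731/634 + 23569*(-1/35929) = -19731/634 - 23569/35929 = -723857845/22778986 ≈ -31.777)
I/p(-46, 315) = -723857845/22778986/(-316) = -723857845/22778986*(-1/316) = 723857845/7198159576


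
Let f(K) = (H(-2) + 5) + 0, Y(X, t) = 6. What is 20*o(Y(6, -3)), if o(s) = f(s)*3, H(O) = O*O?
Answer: 540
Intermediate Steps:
H(O) = O²
f(K) = 9 (f(K) = ((-2)² + 5) + 0 = (4 + 5) + 0 = 9 + 0 = 9)
o(s) = 27 (o(s) = 9*3 = 27)
20*o(Y(6, -3)) = 20*27 = 540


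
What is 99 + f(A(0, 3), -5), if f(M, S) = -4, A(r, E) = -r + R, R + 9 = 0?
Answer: 95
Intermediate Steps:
R = -9 (R = -9 + 0 = -9)
A(r, E) = -9 - r (A(r, E) = -r - 9 = -9 - r)
99 + f(A(0, 3), -5) = 99 - 4 = 95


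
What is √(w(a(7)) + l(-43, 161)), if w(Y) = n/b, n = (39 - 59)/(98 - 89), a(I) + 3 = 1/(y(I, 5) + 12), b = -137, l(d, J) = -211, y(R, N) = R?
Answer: I*√35639591/411 ≈ 14.525*I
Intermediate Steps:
a(I) = -3 + 1/(12 + I) (a(I) = -3 + 1/(I + 12) = -3 + 1/(12 + I))
n = -20/9 ≈ -2.2222
w(Y) = 20/1233 (w(Y) = -20/9/(-137) = -20/9*(-1/137) = 20/1233)
√(w(a(7)) + l(-43, 161)) = √(20/1233 - 211) = √(-260143/1233) = I*√35639591/411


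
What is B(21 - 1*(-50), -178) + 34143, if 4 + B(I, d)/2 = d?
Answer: 33779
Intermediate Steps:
B(I, d) = -8 + 2*d
B(21 - 1*(-50), -178) + 34143 = (-8 + 2*(-178)) + 34143 = (-8 - 356) + 34143 = -364 + 34143 = 33779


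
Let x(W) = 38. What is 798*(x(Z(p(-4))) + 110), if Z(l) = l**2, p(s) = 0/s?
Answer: 118104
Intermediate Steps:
p(s) = 0
798*(x(Z(p(-4))) + 110) = 798*(38 + 110) = 798*148 = 118104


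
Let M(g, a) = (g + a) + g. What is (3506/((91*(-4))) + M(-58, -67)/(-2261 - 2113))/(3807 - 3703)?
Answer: -636193/6899256 ≈ -0.092212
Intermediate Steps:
M(g, a) = a + 2*g (M(g, a) = (a + g) + g = a + 2*g)
(3506/((91*(-4))) + M(-58, -67)/(-2261 - 2113))/(3807 - 3703) = (3506/((91*(-4))) + (-67 + 2*(-58))/(-2261 - 2113))/(3807 - 3703) = (3506/(-364) + (-67 - 116)/(-4374))/104 = (3506*(-1/364) - 183*(-1/4374))*(1/104) = (-1753/182 + 61/1458)*(1/104) = -636193/66339*1/104 = -636193/6899256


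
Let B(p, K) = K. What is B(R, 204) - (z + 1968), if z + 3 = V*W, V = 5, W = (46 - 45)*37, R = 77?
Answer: -1946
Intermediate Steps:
W = 37 (W = 1*37 = 37)
z = 182 (z = -3 + 5*37 = -3 + 185 = 182)
B(R, 204) - (z + 1968) = 204 - (182 + 1968) = 204 - 1*2150 = 204 - 2150 = -1946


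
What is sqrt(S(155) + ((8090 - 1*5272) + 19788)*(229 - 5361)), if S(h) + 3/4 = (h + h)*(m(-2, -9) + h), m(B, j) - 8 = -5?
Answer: I*sqrt(463860051)/2 ≈ 10769.0*I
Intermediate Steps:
m(B, j) = 3 (m(B, j) = 8 - 5 = 3)
S(h) = -3/4 + 2*h*(3 + h) (S(h) = -3/4 + (h + h)*(3 + h) = -3/4 + (2*h)*(3 + h) = -3/4 + 2*h*(3 + h))
sqrt(S(155) + ((8090 - 1*5272) + 19788)*(229 - 5361)) = sqrt((-3/4 + 2*155**2 + 6*155) + ((8090 - 1*5272) + 19788)*(229 - 5361)) = sqrt((-3/4 + 2*24025 + 930) + ((8090 - 5272) + 19788)*(-5132)) = sqrt((-3/4 + 48050 + 930) + (2818 + 19788)*(-5132)) = sqrt(195917/4 + 22606*(-5132)) = sqrt(195917/4 - 116013992) = sqrt(-463860051/4) = I*sqrt(463860051)/2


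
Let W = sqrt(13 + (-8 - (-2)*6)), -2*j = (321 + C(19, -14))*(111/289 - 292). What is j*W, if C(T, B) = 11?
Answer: 13989982*sqrt(17)/289 ≈ 1.9959e+5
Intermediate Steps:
j = 13989982/289 (j = -(321 + 11)*(111/289 - 292)/2 = -166*(111*(1/289) - 292) = -166*(111/289 - 292) = -166*(-84277)/289 = -1/2*(-27979964/289) = 13989982/289 ≈ 48408.)
W = sqrt(17) (W = sqrt(13 + (-8 - 1*(-12))) = sqrt(13 + (-8 + 12)) = sqrt(13 + 4) = sqrt(17) ≈ 4.1231)
j*W = 13989982*sqrt(17)/289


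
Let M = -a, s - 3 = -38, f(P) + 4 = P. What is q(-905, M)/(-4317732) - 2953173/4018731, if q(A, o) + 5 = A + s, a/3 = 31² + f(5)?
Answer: -157372985961/214219795532 ≈ -0.73463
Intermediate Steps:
f(P) = -4 + P
s = -35 (s = 3 - 38 = -35)
a = 2886 (a = 3*(31² + (-4 + 5)) = 3*(961 + 1) = 3*962 = 2886)
M = -2886 (M = -1*2886 = -2886)
q(A, o) = -40 + A (q(A, o) = -5 + (A - 35) = -5 + (-35 + A) = -40 + A)
q(-905, M)/(-4317732) - 2953173/4018731 = (-40 - 905)/(-4317732) - 2953173/4018731 = -945*(-1/4317732) - 2953173*1/4018731 = 35/159916 - 984391/1339577 = -157372985961/214219795532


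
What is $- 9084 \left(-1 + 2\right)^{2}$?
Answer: $-9084$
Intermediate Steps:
$- 9084 \left(-1 + 2\right)^{2} = - 9084 \cdot 1^{2} = \left(-9084\right) 1 = -9084$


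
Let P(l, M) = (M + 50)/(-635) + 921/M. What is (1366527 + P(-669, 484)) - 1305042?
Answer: 18897126279/307340 ≈ 61486.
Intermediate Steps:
P(l, M) = -10/127 + 921/M - M/635 (P(l, M) = (50 + M)*(-1/635) + 921/M = (-10/127 - M/635) + 921/M = -10/127 + 921/M - M/635)
(1366527 + P(-669, 484)) - 1305042 = (1366527 + (1/635)*(584835 - 1*484*(50 + 484))/484) - 1305042 = (1366527 + (1/635)*(1/484)*(584835 - 1*484*534)) - 1305042 = (1366527 + (1/635)*(1/484)*(584835 - 258456)) - 1305042 = (1366527 + (1/635)*(1/484)*326379) - 1305042 = (1366527 + 326379/307340) - 1305042 = 419988734559/307340 - 1305042 = 18897126279/307340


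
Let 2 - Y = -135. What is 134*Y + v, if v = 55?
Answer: 18413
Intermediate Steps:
Y = 137 (Y = 2 - 1*(-135) = 2 + 135 = 137)
134*Y + v = 134*137 + 55 = 18358 + 55 = 18413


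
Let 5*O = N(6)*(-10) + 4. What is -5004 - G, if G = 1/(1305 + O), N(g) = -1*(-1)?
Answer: -32621081/6519 ≈ -5004.0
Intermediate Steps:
N(g) = 1
O = -6/5 (O = (1*(-10) + 4)/5 = (-10 + 4)/5 = (⅕)*(-6) = -6/5 ≈ -1.2000)
G = 5/6519 (G = 1/(1305 - 6/5) = 1/(6519/5) = 5/6519 ≈ 0.00076699)
-5004 - G = -5004 - 1*5/6519 = -5004 - 5/6519 = -32621081/6519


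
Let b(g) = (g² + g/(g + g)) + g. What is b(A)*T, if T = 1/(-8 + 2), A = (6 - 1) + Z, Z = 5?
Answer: -221/12 ≈ -18.417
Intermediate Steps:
A = 10 (A = (6 - 1) + 5 = 5 + 5 = 10)
b(g) = ½ + g + g² (b(g) = (g² + g/((2*g))) + g = (g² + (1/(2*g))*g) + g = (g² + ½) + g = (½ + g²) + g = ½ + g + g²)
T = -⅙ (T = 1/(-6) = -⅙ ≈ -0.16667)
b(A)*T = (½ + 10 + 10²)*(-⅙) = (½ + 10 + 100)*(-⅙) = (221/2)*(-⅙) = -221/12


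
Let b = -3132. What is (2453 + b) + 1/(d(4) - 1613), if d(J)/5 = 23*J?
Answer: -782888/1153 ≈ -679.00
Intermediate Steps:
d(J) = 115*J (d(J) = 5*(23*J) = 115*J)
(2453 + b) + 1/(d(4) - 1613) = (2453 - 3132) + 1/(115*4 - 1613) = -679 + 1/(460 - 1613) = -679 + 1/(-1153) = -679 - 1/1153 = -782888/1153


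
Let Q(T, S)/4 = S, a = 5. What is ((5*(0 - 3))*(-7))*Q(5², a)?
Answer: 2100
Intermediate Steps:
Q(T, S) = 4*S
((5*(0 - 3))*(-7))*Q(5², a) = ((5*(0 - 3))*(-7))*(4*5) = ((5*(-3))*(-7))*20 = -15*(-7)*20 = 105*20 = 2100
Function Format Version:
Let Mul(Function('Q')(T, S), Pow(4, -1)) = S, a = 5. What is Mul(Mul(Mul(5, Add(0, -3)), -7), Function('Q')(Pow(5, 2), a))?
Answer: 2100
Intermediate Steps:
Function('Q')(T, S) = Mul(4, S)
Mul(Mul(Mul(5, Add(0, -3)), -7), Function('Q')(Pow(5, 2), a)) = Mul(Mul(Mul(5, Add(0, -3)), -7), Mul(4, 5)) = Mul(Mul(Mul(5, -3), -7), 20) = Mul(Mul(-15, -7), 20) = Mul(105, 20) = 2100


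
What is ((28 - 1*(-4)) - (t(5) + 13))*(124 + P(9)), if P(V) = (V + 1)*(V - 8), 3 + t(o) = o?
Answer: 2278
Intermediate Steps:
t(o) = -3 + o
P(V) = (1 + V)*(-8 + V)
((28 - 1*(-4)) - (t(5) + 13))*(124 + P(9)) = ((28 - 1*(-4)) - ((-3 + 5) + 13))*(124 + (-8 + 9**2 - 7*9)) = ((28 + 4) - (2 + 13))*(124 + (-8 + 81 - 63)) = (32 - 1*15)*(124 + 10) = (32 - 15)*134 = 17*134 = 2278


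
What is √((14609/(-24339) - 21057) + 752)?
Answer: 2*I*√61371285711/3477 ≈ 142.5*I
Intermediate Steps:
√((14609/(-24339) - 21057) + 752) = √((14609*(-1/24339) - 21057) + 752) = √((-2087/3477 - 21057) + 752) = √(-73217276/3477 + 752) = √(-70602572/3477) = 2*I*√61371285711/3477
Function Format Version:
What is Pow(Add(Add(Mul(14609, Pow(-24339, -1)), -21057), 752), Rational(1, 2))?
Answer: Mul(Rational(2, 3477), I, Pow(61371285711, Rational(1, 2))) ≈ Mul(142.50, I)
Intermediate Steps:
Pow(Add(Add(Mul(14609, Pow(-24339, -1)), -21057), 752), Rational(1, 2)) = Pow(Add(Add(Mul(14609, Rational(-1, 24339)), -21057), 752), Rational(1, 2)) = Pow(Add(Add(Rational(-2087, 3477), -21057), 752), Rational(1, 2)) = Pow(Add(Rational(-73217276, 3477), 752), Rational(1, 2)) = Pow(Rational(-70602572, 3477), Rational(1, 2)) = Mul(Rational(2, 3477), I, Pow(61371285711, Rational(1, 2)))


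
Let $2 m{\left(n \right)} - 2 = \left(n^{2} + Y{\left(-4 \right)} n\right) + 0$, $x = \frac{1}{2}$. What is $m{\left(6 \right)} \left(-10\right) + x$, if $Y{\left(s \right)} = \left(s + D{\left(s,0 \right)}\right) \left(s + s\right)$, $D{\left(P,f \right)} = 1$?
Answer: $- \frac{1819}{2} \approx -909.5$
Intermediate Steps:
$x = \frac{1}{2} \approx 0.5$
$Y{\left(s \right)} = 2 s \left(1 + s\right)$ ($Y{\left(s \right)} = \left(s + 1\right) \left(s + s\right) = \left(1 + s\right) 2 s = 2 s \left(1 + s\right)$)
$m{\left(n \right)} = 1 + \frac{n^{2}}{2} + 12 n$ ($m{\left(n \right)} = 1 + \frac{\left(n^{2} + 2 \left(-4\right) \left(1 - 4\right) n\right) + 0}{2} = 1 + \frac{\left(n^{2} + 2 \left(-4\right) \left(-3\right) n\right) + 0}{2} = 1 + \frac{\left(n^{2} + 24 n\right) + 0}{2} = 1 + \frac{n^{2} + 24 n}{2} = 1 + \left(\frac{n^{2}}{2} + 12 n\right) = 1 + \frac{n^{2}}{2} + 12 n$)
$m{\left(6 \right)} \left(-10\right) + x = \left(1 + \frac{6^{2}}{2} + 12 \cdot 6\right) \left(-10\right) + \frac{1}{2} = \left(1 + \frac{1}{2} \cdot 36 + 72\right) \left(-10\right) + \frac{1}{2} = \left(1 + 18 + 72\right) \left(-10\right) + \frac{1}{2} = 91 \left(-10\right) + \frac{1}{2} = -910 + \frac{1}{2} = - \frac{1819}{2}$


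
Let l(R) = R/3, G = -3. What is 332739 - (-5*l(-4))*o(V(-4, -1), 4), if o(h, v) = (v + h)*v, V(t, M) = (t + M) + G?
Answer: 998537/3 ≈ 3.3285e+5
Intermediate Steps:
V(t, M) = -3 + M + t (V(t, M) = (t + M) - 3 = (M + t) - 3 = -3 + M + t)
o(h, v) = v*(h + v) (o(h, v) = (h + v)*v = v*(h + v))
l(R) = R/3 (l(R) = R*(⅓) = R/3)
332739 - (-5*l(-4))*o(V(-4, -1), 4) = 332739 - (-5*(-4)/3)*4*((-3 - 1 - 4) + 4) = 332739 - (-5*(-4/3))*4*(-8 + 4) = 332739 - 20*4*(-4)/3 = 332739 - 20*(-16)/3 = 332739 - 1*(-320/3) = 332739 + 320/3 = 998537/3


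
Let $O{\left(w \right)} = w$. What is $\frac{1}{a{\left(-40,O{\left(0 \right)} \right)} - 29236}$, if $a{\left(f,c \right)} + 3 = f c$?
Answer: $- \frac{1}{29239} \approx -3.4201 \cdot 10^{-5}$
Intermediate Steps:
$a{\left(f,c \right)} = -3 + c f$ ($a{\left(f,c \right)} = -3 + f c = -3 + c f$)
$\frac{1}{a{\left(-40,O{\left(0 \right)} \right)} - 29236} = \frac{1}{\left(-3 + 0 \left(-40\right)\right) - 29236} = \frac{1}{\left(-3 + 0\right) - 29236} = \frac{1}{-3 - 29236} = \frac{1}{-29239} = - \frac{1}{29239}$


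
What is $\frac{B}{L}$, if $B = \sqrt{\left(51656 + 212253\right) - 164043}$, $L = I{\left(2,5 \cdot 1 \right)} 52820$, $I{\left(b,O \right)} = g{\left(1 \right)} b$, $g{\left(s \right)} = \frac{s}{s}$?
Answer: $\frac{\sqrt{99866}}{105640} \approx 0.0029914$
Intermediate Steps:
$g{\left(s \right)} = 1$
$I{\left(b,O \right)} = b$ ($I{\left(b,O \right)} = 1 b = b$)
$L = 105640$ ($L = 2 \cdot 52820 = 105640$)
$B = \sqrt{99866}$ ($B = \sqrt{263909 - 164043} = \sqrt{99866} \approx 316.02$)
$\frac{B}{L} = \frac{\sqrt{99866}}{105640}$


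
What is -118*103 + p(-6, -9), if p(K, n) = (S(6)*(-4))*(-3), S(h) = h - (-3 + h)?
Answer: -12118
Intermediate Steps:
S(h) = 3 (S(h) = h + (3 - h) = 3)
p(K, n) = 36 (p(K, n) = (3*(-4))*(-3) = -12*(-3) = 36)
-118*103 + p(-6, -9) = -118*103 + 36 = -12154 + 36 = -12118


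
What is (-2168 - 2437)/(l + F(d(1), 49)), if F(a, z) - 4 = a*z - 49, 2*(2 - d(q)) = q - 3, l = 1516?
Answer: -4605/1618 ≈ -2.8461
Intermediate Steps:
d(q) = 7/2 - q/2 (d(q) = 2 - (q - 3)/2 = 2 - (-3 + q)/2 = 2 + (3/2 - q/2) = 7/2 - q/2)
F(a, z) = -45 + a*z (F(a, z) = 4 + (a*z - 49) = 4 + (-49 + a*z) = -45 + a*z)
(-2168 - 2437)/(l + F(d(1), 49)) = (-2168 - 2437)/(1516 + (-45 + (7/2 - ½*1)*49)) = -4605/(1516 + (-45 + (7/2 - ½)*49)) = -4605/(1516 + (-45 + 3*49)) = -4605/(1516 + (-45 + 147)) = -4605/(1516 + 102) = -4605/1618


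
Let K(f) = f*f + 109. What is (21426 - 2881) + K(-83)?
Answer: 25543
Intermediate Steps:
K(f) = 109 + f² (K(f) = f² + 109 = 109 + f²)
(21426 - 2881) + K(-83) = (21426 - 2881) + (109 + (-83)²) = 18545 + (109 + 6889) = 18545 + 6998 = 25543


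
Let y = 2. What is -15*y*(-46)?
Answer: 1380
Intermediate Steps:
-15*y*(-46) = -15*2*(-46) = -30*(-46) = 1380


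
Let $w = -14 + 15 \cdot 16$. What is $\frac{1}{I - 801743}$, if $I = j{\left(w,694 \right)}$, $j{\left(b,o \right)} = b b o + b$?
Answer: $\frac{1}{34645227} \approx 2.8864 \cdot 10^{-8}$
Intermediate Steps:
$w = 226$ ($w = -14 + 240 = 226$)
$j{\left(b,o \right)} = b + o b^{2}$ ($j{\left(b,o \right)} = b^{2} o + b = o b^{2} + b = b + o b^{2}$)
$I = 35446970$ ($I = 226 \left(1 + 226 \cdot 694\right) = 226 \left(1 + 156844\right) = 226 \cdot 156845 = 35446970$)
$\frac{1}{I - 801743} = \frac{1}{35446970 - 801743} = \frac{1}{34645227}$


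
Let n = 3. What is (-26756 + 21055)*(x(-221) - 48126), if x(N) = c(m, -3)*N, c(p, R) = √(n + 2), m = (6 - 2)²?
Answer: 274366326 + 1259921*√5 ≈ 2.7718e+8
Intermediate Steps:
m = 16 (m = 4² = 16)
c(p, R) = √5 (c(p, R) = √(3 + 2) = √5)
x(N) = N*√5 (x(N) = √5*N = N*√5)
(-26756 + 21055)*(x(-221) - 48126) = (-26756 + 21055)*(-221*√5 - 48126) = -5701*(-48126 - 221*√5) = 274366326 + 1259921*√5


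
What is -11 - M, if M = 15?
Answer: -26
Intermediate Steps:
-11 - M = -11 - 1*15 = -11 - 15 = -26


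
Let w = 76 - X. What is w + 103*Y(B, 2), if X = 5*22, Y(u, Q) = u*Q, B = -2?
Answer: -446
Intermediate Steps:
Y(u, Q) = Q*u
X = 110
w = -34 (w = 76 - 1*110 = 76 - 110 = -34)
w + 103*Y(B, 2) = -34 + 103*(2*(-2)) = -34 + 103*(-4) = -34 - 412 = -446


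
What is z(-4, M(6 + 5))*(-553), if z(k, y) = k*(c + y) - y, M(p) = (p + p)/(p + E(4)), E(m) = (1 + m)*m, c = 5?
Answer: 403690/31 ≈ 13022.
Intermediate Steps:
E(m) = m*(1 + m)
M(p) = 2*p/(20 + p) (M(p) = (p + p)/(p + 4*(1 + 4)) = (2*p)/(p + 4*5) = (2*p)/(p + 20) = (2*p)/(20 + p) = 2*p/(20 + p))
z(k, y) = -y + k*(5 + y) (z(k, y) = k*(5 + y) - y = -y + k*(5 + y))
z(-4, M(6 + 5))*(-553) = (-2*(6 + 5)/(20 + (6 + 5)) + 5*(-4) - 8*(6 + 5)/(20 + (6 + 5)))*(-553) = (-2*11/(20 + 11) - 20 - 8*11/(20 + 11))*(-553) = (-2*11/31 - 20 - 8*11/31)*(-553) = (-1*22/31 - 20 - 4*22/31)*(-553) = (-22/31 - 20 - 88/31)*(-553) = -730/31*(-553) = 403690/31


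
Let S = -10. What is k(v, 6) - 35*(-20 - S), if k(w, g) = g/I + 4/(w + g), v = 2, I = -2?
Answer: 695/2 ≈ 347.50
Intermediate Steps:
k(w, g) = 4/(g + w) - g/2 (k(w, g) = g/(-2) + 4/(w + g) = g*(-½) + 4/(g + w) = -g/2 + 4/(g + w) = 4/(g + w) - g/2)
k(v, 6) - 35*(-20 - S) = (8 - 1*6² - 1*6*2)/(2*(6 + 2)) - 35*(-20 - 1*(-10)) = (½)*(8 - 1*36 - 12)/8 - 35*(-20 + 10) = (½)*(⅛)*(8 - 36 - 12) - 35*(-10) = (½)*(⅛)*(-40) + 350 = -5/2 + 350 = 695/2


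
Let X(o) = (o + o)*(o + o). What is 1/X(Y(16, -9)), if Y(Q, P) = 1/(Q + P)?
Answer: 49/4 ≈ 12.250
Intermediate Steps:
Y(Q, P) = 1/(P + Q)
X(o) = 4*o**2 (X(o) = (2*o)*(2*o) = 4*o**2)
1/X(Y(16, -9)) = 1/(4*(1/(-9 + 16))**2) = 1/(4*(1/7)**2) = 1/(4*(1/49)) = 1/(4/49) = 49/4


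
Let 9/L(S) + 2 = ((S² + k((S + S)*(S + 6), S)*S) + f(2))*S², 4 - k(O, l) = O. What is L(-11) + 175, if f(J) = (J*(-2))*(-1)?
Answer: 27336584/156209 ≈ 175.00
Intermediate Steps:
k(O, l) = 4 - O
f(J) = 2*J (f(J) = -2*J*(-1) = 2*J)
L(S) = 9/(-2 + S²*(4 + S² + S*(4 - 2*S*(6 + S)))) (L(S) = 9/(-2 + ((S² + (4 - (S + S)*(S + 6))*S) + 2*2)*S²) = 9/(-2 + ((S² + (4 - 2*S*(6 + S))*S) + 4)*S²) = 9/(-2 + ((S² + S*(4 - 2*S*(6 + S))) + 4)*S²) = 9/(-2 + (4 + S² + S*(4 - 2*S*(6 + S)))*S²) = 9/(-2 + S²*(4 + S² + S*(4 - 2*S*(6 + S)))))
L(-11) + 175 = 9/(-2 + (-11)⁴ + 4*(-11)² - 2*(-11)³*(-2 - 11*(6 - 11))) + 175 = 9/(-2 + 14641 + 4*121 - 2*(-1331)*(-2 - 11*(-5))) + 175 = 9/(-2 + 14641 + 484 - 2*(-1331)*(-2 + 55)) + 175 = 9/(-2 + 14641 + 484 - 2*(-1331)*53) + 175 = 9/(-2 + 14641 + 484 + 141086) + 175 = 9/156209 + 175 = 27336584/156209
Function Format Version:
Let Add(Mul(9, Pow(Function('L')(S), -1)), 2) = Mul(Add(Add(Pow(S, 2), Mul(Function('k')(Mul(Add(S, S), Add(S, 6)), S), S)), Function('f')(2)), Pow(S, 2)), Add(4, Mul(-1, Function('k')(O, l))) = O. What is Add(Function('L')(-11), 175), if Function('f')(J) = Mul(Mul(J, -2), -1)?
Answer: Rational(27336584, 156209) ≈ 175.00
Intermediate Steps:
Function('k')(O, l) = Add(4, Mul(-1, O))
Function('f')(J) = Mul(2, J) (Function('f')(J) = Mul(Mul(-2, J), -1) = Mul(2, J))
Function('L')(S) = Mul(9, Pow(Add(-2, Mul(Pow(S, 2), Add(4, Pow(S, 2), Mul(S, Add(4, Mul(-2, S, Add(6, S))))))), -1)) (Function('L')(S) = Mul(9, Pow(Add(-2, Mul(Add(Add(Pow(S, 2), Mul(Add(4, Mul(-1, Mul(Add(S, S), Add(S, 6)))), S)), Mul(2, 2)), Pow(S, 2))), -1)) = Mul(9, Pow(Add(-2, Mul(Add(Add(Pow(S, 2), Mul(Add(4, Mul(-1, Mul(Mul(2, S), Add(6, S)))), S)), 4), Pow(S, 2))), -1)) = Mul(9, Pow(Add(-2, Mul(Add(Add(Pow(S, 2), Mul(Add(4, Mul(-1, Mul(2, S, Add(6, S)))), S)), 4), Pow(S, 2))), -1)) = Mul(9, Pow(Add(-2, Mul(Add(Add(Pow(S, 2), Mul(Add(4, Mul(-2, S, Add(6, S))), S)), 4), Pow(S, 2))), -1)) = Mul(9, Pow(Add(-2, Mul(Add(Add(Pow(S, 2), Mul(S, Add(4, Mul(-2, S, Add(6, S))))), 4), Pow(S, 2))), -1)) = Mul(9, Pow(Add(-2, Mul(Add(4, Pow(S, 2), Mul(S, Add(4, Mul(-2, S, Add(6, S))))), Pow(S, 2))), -1)) = Mul(9, Pow(Add(-2, Mul(Pow(S, 2), Add(4, Pow(S, 2), Mul(S, Add(4, Mul(-2, S, Add(6, S))))))), -1)))
Add(Function('L')(-11), 175) = Add(Mul(9, Pow(Add(-2, Pow(-11, 4), Mul(4, Pow(-11, 2)), Mul(-2, Pow(-11, 3), Add(-2, Mul(-11, Add(6, -11))))), -1)), 175) = Add(Mul(9, Pow(Add(-2, 14641, Mul(4, 121), Mul(-2, -1331, Add(-2, Mul(-11, -5)))), -1)), 175) = Add(Mul(9, Pow(Add(-2, 14641, 484, Mul(-2, -1331, Add(-2, 55))), -1)), 175) = Add(Mul(9, Pow(Add(-2, 14641, 484, Mul(-2, -1331, 53)), -1)), 175) = Add(Mul(9, Pow(Add(-2, 14641, 484, 141086), -1)), 175) = Add(Mul(9, Pow(156209, -1)), 175) = Add(Mul(9, Rational(1, 156209)), 175) = Add(Rational(9, 156209), 175) = Rational(27336584, 156209)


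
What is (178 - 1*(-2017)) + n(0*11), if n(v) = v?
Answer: 2195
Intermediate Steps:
(178 - 1*(-2017)) + n(0*11) = (178 - 1*(-2017)) + 0*11 = (178 + 2017) + 0 = 2195 + 0 = 2195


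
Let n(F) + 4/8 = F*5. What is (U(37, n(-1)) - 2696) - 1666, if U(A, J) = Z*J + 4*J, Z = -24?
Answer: -4252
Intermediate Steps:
n(F) = -1/2 + 5*F (n(F) = -1/2 + F*5 = -1/2 + 5*F)
U(A, J) = -20*J (U(A, J) = -24*J + 4*J = -20*J)
(U(37, n(-1)) - 2696) - 1666 = (-20*(-1/2 + 5*(-1)) - 2696) - 1666 = (-20*(-1/2 - 5) - 2696) - 1666 = (-20*(-11/2) - 2696) - 1666 = (110 - 2696) - 1666 = -2586 - 1666 = -4252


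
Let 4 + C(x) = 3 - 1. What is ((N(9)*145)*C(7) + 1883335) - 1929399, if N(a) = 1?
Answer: -46354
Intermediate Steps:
C(x) = -2 (C(x) = -4 + (3 - 1) = -4 + 2 = -2)
((N(9)*145)*C(7) + 1883335) - 1929399 = ((1*145)*(-2) + 1883335) - 1929399 = (145*(-2) + 1883335) - 1929399 = (-290 + 1883335) - 1929399 = 1883045 - 1929399 = -46354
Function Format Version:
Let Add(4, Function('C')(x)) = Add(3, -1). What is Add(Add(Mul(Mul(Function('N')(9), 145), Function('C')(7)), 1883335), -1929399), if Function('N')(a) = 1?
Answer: -46354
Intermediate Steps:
Function('C')(x) = -2 (Function('C')(x) = Add(-4, Add(3, -1)) = Add(-4, 2) = -2)
Add(Add(Mul(Mul(Function('N')(9), 145), Function('C')(7)), 1883335), -1929399) = Add(Add(Mul(Mul(1, 145), -2), 1883335), -1929399) = Add(Add(Mul(145, -2), 1883335), -1929399) = Add(Add(-290, 1883335), -1929399) = Add(1883045, -1929399) = -46354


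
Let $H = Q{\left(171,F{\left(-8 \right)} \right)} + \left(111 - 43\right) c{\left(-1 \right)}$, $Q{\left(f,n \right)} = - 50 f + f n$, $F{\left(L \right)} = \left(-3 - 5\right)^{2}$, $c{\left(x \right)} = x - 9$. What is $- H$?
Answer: $-1714$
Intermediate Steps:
$c{\left(x \right)} = -9 + x$
$F{\left(L \right)} = 64$ ($F{\left(L \right)} = \left(-8\right)^{2} = 64$)
$H = 1714$ ($H = 171 \left(-50 + 64\right) + \left(111 - 43\right) \left(-9 - 1\right) = 171 \cdot 14 + 68 \left(-10\right) = 2394 - 680 = 1714$)
$- H = \left(-1\right) 1714 = -1714$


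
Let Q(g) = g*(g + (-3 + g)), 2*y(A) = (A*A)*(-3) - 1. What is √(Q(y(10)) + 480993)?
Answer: √526745 ≈ 725.77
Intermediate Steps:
y(A) = -½ - 3*A²/2 (y(A) = ((A*A)*(-3) - 1)/2 = (A²*(-3) - 1)/2 = (-3*A² - 1)/2 = (-1 - 3*A²)/2 = -½ - 3*A²/2)
Q(g) = g*(-3 + 2*g)
√(Q(y(10)) + 480993) = √((-½ - 3/2*10²)*(-3 + 2*(-½ - 3/2*10²)) + 480993) = √((-½ - 3/2*100)*(-3 + 2*(-½ - 3/2*100)) + 480993) = √((-½ - 150)*(-3 + 2*(-½ - 150)) + 480993) = √(-301*(-3 + 2*(-301/2))/2 + 480993) = √(-301*(-3 - 301)/2 + 480993) = √(-301/2*(-304) + 480993) = √(45752 + 480993) = √526745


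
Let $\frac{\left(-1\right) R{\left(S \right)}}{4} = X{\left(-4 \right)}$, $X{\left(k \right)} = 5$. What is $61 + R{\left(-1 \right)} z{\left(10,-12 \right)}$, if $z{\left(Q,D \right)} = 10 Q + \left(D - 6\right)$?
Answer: $-1579$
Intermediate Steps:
$z{\left(Q,D \right)} = -6 + D + 10 Q$ ($z{\left(Q,D \right)} = 10 Q + \left(D - 6\right) = 10 Q + \left(-6 + D\right) = -6 + D + 10 Q$)
$R{\left(S \right)} = -20$ ($R{\left(S \right)} = \left(-4\right) 5 = -20$)
$61 + R{\left(-1 \right)} z{\left(10,-12 \right)} = 61 - 20 \left(-6 - 12 + 10 \cdot 10\right) = 61 - 20 \left(-6 - 12 + 100\right) = 61 - 1640 = -1579$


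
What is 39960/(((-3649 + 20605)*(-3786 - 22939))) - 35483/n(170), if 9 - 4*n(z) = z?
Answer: 17014907838/19300795 ≈ 881.57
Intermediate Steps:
n(z) = 9/4 - z/4
39960/(((-3649 + 20605)*(-3786 - 22939))) - 35483/n(170) = 39960/(((-3649 + 20605)*(-3786 - 22939))) - 35483/(9/4 - ¼*170) = 39960/((16956*(-26725))) - 35483/(9/4 - 85/2) = 39960/(-453149100) - 35483/(-161/4) = 39960*(-1/453149100) - 35483*(-4/161) = -74/839165 + 20276/23 = 17014907838/19300795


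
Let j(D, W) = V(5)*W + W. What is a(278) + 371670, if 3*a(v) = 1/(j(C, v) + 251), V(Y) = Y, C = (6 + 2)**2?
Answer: 2139704191/5757 ≈ 3.7167e+5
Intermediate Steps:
C = 64 (C = 8**2 = 64)
j(D, W) = 6*W (j(D, W) = 5*W + W = 6*W)
a(v) = 1/(3*(251 + 6*v)) (a(v) = 1/(3*(6*v + 251)) = 1/(3*(251 + 6*v)))
a(278) + 371670 = 1/(3*(251 + 6*278)) + 371670 = 1/(3*(251 + 1668)) + 371670 = (1/3)/1919 + 371670 = (1/3)*(1/1919) + 371670 = 1/5757 + 371670 = 2139704191/5757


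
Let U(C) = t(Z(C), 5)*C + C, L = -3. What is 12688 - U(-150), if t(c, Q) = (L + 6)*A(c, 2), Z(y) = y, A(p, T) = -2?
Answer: 11938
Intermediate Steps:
t(c, Q) = -6 (t(c, Q) = (-3 + 6)*(-2) = 3*(-2) = -6)
U(C) = -5*C (U(C) = -6*C + C = -5*C)
12688 - U(-150) = 12688 - (-5)*(-150) = 12688 - 1*750 = 12688 - 750 = 11938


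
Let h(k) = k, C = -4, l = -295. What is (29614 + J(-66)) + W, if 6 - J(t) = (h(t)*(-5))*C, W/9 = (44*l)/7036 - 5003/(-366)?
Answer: 6662499941/214598 ≈ 31046.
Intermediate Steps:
W = 22837821/214598 (W = 9*((44*(-295))/7036 - 5003/(-366)) = 9*(-12980*1/7036 - 5003*(-1/366)) = 9*(-3245/1759 + 5003/366) = 9*(7612607/643794) = 22837821/214598 ≈ 106.42)
J(t) = 6 - 20*t (J(t) = 6 - t*(-5)*(-4) = 6 - (-5*t)*(-4) = 6 - 20*t)
(29614 + J(-66)) + W = (29614 + (6 - 20*(-66))) + 22837821/214598 = (29614 + (6 + 1320)) + 22837821/214598 = (29614 + 1326) + 22837821/214598 = 30940 + 22837821/214598 = 6662499941/214598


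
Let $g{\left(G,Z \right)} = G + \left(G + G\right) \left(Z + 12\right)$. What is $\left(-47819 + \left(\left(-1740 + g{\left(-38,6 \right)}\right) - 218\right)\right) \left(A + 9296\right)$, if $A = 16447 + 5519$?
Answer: $-1600082946$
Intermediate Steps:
$A = 21966$
$g{\left(G,Z \right)} = G + 2 G \left(12 + Z\right)$
$\left(-47819 + \left(\left(-1740 + g{\left(-38,6 \right)}\right) - 218\right)\right) \left(A + 9296\right) = \left(-47819 - \left(1958 + 38 \left(25 + 2 \cdot 6\right)\right)\right) \left(21966 + 9296\right) = \left(-47819 - \left(1958 + 38 \left(25 + 12\right)\right)\right) 31262 = \left(-47819 - 3364\right) 31262 = \left(-51183\right) 31262 = -1600082946$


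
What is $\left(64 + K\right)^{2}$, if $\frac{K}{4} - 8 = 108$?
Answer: $278784$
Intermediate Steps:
$K = 464$ ($K = 32 + 4 \cdot 108 = 32 + 432 = 464$)
$\left(64 + K\right)^{2} = \left(64 + 464\right)^{2} = 528^{2} = 278784$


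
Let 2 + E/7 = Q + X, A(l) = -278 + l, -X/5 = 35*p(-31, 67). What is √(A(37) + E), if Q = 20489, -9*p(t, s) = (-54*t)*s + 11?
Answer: √138695537/3 ≈ 3925.6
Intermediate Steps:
p(t, s) = -11/9 + 6*s*t (p(t, s) = -((-54*t)*s + 11)/9 = -(-54*s*t + 11)/9 = -(11 - 54*s*t)/9 = -11/9 + 6*s*t)
X = 19629575/9 (X = -175*(-11/9 + 6*67*(-31)) = -175*(-11/9 - 12462) = -175*(-112169)/9 = -5*(-3925915/9) = 19629575/9 ≈ 2.1811e+6)
E = 138697706/9 (E = -14 + 7*(20489 + 19629575/9) = -14 + 7*(19813976/9) = -14 + 138697832/9 = 138697706/9 ≈ 1.5411e+7)
√(A(37) + E) = √((-278 + 37) + 138697706/9) = √(-241 + 138697706/9) = √(138695537/9) = √138695537/3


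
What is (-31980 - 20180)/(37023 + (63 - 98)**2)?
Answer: -6520/4781 ≈ -1.3637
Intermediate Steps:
(-31980 - 20180)/(37023 + (63 - 98)**2) = -52160/(37023 + (-35)**2) = -52160/(37023 + 1225) = -52160/38248 = -52160*1/38248 = -6520/4781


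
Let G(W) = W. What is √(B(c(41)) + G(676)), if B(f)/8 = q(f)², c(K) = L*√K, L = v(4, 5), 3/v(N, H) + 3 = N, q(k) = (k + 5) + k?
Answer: 2*√(3171 + 120*√41) ≈ 125.53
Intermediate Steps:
q(k) = 5 + 2*k (q(k) = (5 + k) + k = 5 + 2*k)
v(N, H) = 3/(-3 + N)
L = 3 (L = 3/(-3 + 4) = 3/1 = 3*1 = 3)
c(K) = 3*√K
B(f) = 8*(5 + 2*f)²
√(B(c(41)) + G(676)) = √(8*(5 + 2*(3*√41))² + 676) = √(8*(5 + 6*√41)² + 676) = √(676 + 8*(5 + 6*√41)²)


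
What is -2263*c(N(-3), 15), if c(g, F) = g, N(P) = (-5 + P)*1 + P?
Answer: 24893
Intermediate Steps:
N(P) = -5 + 2*P (N(P) = (-5 + P) + P = -5 + 2*P)
-2263*c(N(-3), 15) = -2263*(-5 + 2*(-3)) = -2263*(-5 - 6) = -2263*(-11) = 24893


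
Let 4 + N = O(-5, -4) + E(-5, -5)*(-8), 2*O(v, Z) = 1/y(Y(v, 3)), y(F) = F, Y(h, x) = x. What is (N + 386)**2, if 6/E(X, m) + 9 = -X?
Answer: 5593225/36 ≈ 1.5537e+5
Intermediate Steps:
E(X, m) = 6/(-9 - X)
O(v, Z) = 1/6 (O(v, Z) = (1/2)/3 = (1/2)*(1/3) = 1/6)
N = 49/6 (N = -4 + (1/6 - 6/(9 - 5)*(-8)) = -4 + (1/6 - 6/4*(-8)) = -4 + (1/6 - 6*1/4*(-8)) = -4 + (1/6 - 3/2*(-8)) = -4 + (1/6 + 12) = -4 + 73/6 = 49/6 ≈ 8.1667)
(N + 386)**2 = (49/6 + 386)**2 = (2365/6)**2 = 5593225/36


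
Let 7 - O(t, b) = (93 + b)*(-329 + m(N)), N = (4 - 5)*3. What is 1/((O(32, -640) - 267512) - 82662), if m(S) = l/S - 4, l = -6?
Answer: -1/531224 ≈ -1.8824e-6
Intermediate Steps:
N = -3 (N = -1*3 = -3)
m(S) = -4 - 6/S (m(S) = -6/S - 4 = -4 - 6/S)
O(t, b) = 30790 + 331*b (O(t, b) = 7 - (93 + b)*(-329 + (-4 - 6/(-3))) = 7 - (93 + b)*(-329 + (-4 - 6*(-⅓))) = 7 - (93 + b)*(-329 + (-4 + 2)) = 7 - (93 + b)*(-329 - 2) = 7 - (93 + b)*(-331) = 7 - (-30783 - 331*b) = 7 + (30783 + 331*b) = 30790 + 331*b)
1/((O(32, -640) - 267512) - 82662) = 1/(((30790 + 331*(-640)) - 267512) - 82662) = 1/(((30790 - 211840) - 267512) - 82662) = 1/((-181050 - 267512) - 82662) = 1/(-448562 - 82662) = 1/(-531224) = -1/531224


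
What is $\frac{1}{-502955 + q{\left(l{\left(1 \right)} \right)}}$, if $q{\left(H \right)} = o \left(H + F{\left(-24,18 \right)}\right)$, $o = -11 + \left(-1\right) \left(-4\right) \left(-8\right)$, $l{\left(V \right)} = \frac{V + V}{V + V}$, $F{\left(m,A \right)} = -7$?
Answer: $- \frac{1}{502697} \approx -1.9893 \cdot 10^{-6}$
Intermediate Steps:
$l{\left(V \right)} = 1$ ($l{\left(V \right)} = \frac{2 V}{2 V} = 2 V \frac{1}{2 V} = 1$)
$o = -43$ ($o = -11 + 4 \left(-8\right) = -11 - 32 = -43$)
$q{\left(H \right)} = 301 - 43 H$ ($q{\left(H \right)} = - 43 \left(H - 7\right) = - 43 \left(-7 + H\right) = 301 - 43 H$)
$\frac{1}{-502955 + q{\left(l{\left(1 \right)} \right)}} = \frac{1}{-502955 + \left(301 - 43\right)} = \frac{1}{-502955 + 258} = \frac{1}{-502697} = - \frac{1}{502697}$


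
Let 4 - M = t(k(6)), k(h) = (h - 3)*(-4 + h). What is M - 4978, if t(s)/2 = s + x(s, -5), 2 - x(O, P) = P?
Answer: -5000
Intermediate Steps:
x(O, P) = 2 - P
k(h) = (-4 + h)*(-3 + h) (k(h) = (-3 + h)*(-4 + h) = (-4 + h)*(-3 + h))
t(s) = 14 + 2*s (t(s) = 2*(s + (2 - 1*(-5))) = 2*(s + (2 + 5)) = 2*(s + 7) = 2*(7 + s) = 14 + 2*s)
M = -22 (M = 4 - (14 + 2*(12 + 6**2 - 7*6)) = 4 - (14 + 2*(12 + 36 - 42)) = 4 - (14 + 2*6) = 4 - (14 + 12) = 4 - 1*26 = 4 - 26 = -22)
M - 4978 = -22 - 4978 = -5000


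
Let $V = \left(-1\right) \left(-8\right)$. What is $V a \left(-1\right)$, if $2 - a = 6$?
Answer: $32$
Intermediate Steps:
$a = -4$ ($a = 2 - 6 = -4$)
$V = 8$
$V a \left(-1\right) = 8 \left(-4\right) \left(-1\right) = \left(-32\right) \left(-1\right) = 32$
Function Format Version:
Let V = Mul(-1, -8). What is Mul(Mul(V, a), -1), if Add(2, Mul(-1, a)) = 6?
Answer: 32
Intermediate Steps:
a = -4 (a = Add(2, Mul(-1, 6)) = Add(2, -6) = -4)
V = 8
Mul(Mul(V, a), -1) = Mul(Mul(8, -4), -1) = Mul(-32, -1) = 32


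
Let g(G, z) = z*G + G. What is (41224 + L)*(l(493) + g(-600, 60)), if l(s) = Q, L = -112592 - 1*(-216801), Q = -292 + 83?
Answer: -5353243297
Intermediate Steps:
Q = -209
L = 104209 (L = -112592 + 216801 = 104209)
g(G, z) = G + G*z (g(G, z) = G*z + G = G + G*z)
l(s) = -209
(41224 + L)*(l(493) + g(-600, 60)) = (41224 + 104209)*(-209 - 600*(1 + 60)) = 145433*(-209 - 600*61) = 145433*(-209 - 36600) = 145433*(-36809) = -5353243297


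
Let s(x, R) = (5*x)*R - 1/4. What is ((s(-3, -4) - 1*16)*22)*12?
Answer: 11550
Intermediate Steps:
s(x, R) = -¼ + 5*R*x (s(x, R) = 5*R*x - 1*¼ = 5*R*x - ¼ = -¼ + 5*R*x)
((s(-3, -4) - 1*16)*22)*12 = (((-¼ + 5*(-4)*(-3)) - 1*16)*22)*12 = (((-¼ + 60) - 16)*22)*12 = ((239/4 - 16)*22)*12 = ((175/4)*22)*12 = (1925/2)*12 = 11550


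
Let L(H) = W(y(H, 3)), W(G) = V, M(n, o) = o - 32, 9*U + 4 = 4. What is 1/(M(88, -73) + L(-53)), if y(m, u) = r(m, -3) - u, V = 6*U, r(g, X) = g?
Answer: -1/105 ≈ -0.0095238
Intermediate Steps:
U = 0 (U = -4/9 + (⅑)*4 = -4/9 + 4/9 = 0)
M(n, o) = -32 + o
V = 0 (V = 6*0 = 0)
y(m, u) = m - u
W(G) = 0
L(H) = 0
1/(M(88, -73) + L(-53)) = 1/((-32 - 73) + 0) = 1/(-105 + 0) = 1/(-105) = -1/105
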